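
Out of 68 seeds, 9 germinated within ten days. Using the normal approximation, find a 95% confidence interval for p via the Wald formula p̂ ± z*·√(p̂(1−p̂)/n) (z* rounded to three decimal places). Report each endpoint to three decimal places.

(0.052, 0.213)

p̂ = 9/68 = 0.13235.
Standard error of p̂: √(0.114836/68) = √0.001688759 = 0.041095.
z* = 1.960 at the 95% level.
Margin of error: 1.960 × 0.041095 = 0.08055.
So the interval runs from 0.052 to 0.213.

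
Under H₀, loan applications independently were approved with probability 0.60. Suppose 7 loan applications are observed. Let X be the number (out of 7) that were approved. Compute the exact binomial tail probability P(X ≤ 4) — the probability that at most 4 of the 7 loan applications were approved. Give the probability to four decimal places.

X is binomial with n = 7 and p = 0.60.
P(X ≤ 4) = Σ_{j=0}^{4} C(7,j)·0.60^j·0.40^{7−j}.
= 0.001638 + 0.017203 + 0.077414 + 0.193536 + 0.290304 = 0.5801.

P = 0.5801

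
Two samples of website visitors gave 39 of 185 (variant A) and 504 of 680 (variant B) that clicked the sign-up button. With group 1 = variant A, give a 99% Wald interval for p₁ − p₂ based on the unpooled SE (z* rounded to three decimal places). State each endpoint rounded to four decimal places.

(-0.6189, -0.4418)

p̂₁ = 0.21081, p̂₂ = 0.74118, so the observed difference is -0.53037.
Unpooled SE = √(p̂₁(1−p̂₁)/n₁ + p̂₂(1−p̂₂)/n₂) = √(0.000899295 + 0.000282109) = 0.034372.
z* = 2.576 at the 99% level. Margin = 2.576·0.034372 = 0.08854.
Interval: -0.53037 ± 0.08854 → (-0.6189, -0.4418).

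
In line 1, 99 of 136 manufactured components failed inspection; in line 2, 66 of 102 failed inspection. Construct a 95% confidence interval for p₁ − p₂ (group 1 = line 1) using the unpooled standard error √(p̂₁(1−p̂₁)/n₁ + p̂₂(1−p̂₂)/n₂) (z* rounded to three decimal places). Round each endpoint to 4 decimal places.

(-0.0383, 0.2000)

p̂₁ = 99/136 = 0.72794, p̂₂ = 66/102 = 0.64706; p̂₁ − p̂₂ = 0.08088.
SE = √(0.001456197 + 0.002238958) = √0.003695155 = 0.060788.
The 95% critical value is z* = 1.960. Margin of error = 0.11914.
So the interval runs from -0.0383 to 0.2000.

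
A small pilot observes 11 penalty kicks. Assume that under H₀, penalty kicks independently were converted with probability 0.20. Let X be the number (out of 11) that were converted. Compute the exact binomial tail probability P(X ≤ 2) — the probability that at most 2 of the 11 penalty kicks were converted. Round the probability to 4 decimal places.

X is binomial with n = 11 and p = 0.20.
P(X ≤ 2) = C(11,0)·0.20^0·0.80^11 + C(11,1)·0.20^1·0.80^10 + C(11,2)·0.20^2·0.80^9.
= 0.085899 + 0.236223 + 0.295279 = 0.6174.

P = 0.6174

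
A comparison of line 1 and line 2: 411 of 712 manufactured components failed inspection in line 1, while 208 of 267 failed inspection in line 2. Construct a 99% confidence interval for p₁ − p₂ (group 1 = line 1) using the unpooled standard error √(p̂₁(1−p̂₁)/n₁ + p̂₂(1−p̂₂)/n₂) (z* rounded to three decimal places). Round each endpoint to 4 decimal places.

(-0.2827, -0.1208)

p̂₁ = 411/712 = 0.57725, p̂₂ = 208/267 = 0.77903; p̂₁ − p̂₂ = -0.20178.
Unpooled SE = √(p̂₁(1−p̂₁)/n₁ + p̂₂(1−p̂₂)/n₂) = √(0.000342743 + 0.000644735) = 0.031424.
z* = 2.576 at the 99% level. Margin = 2.576·0.031424 = 0.08095.
So the interval runs from -0.2827 to -0.1208.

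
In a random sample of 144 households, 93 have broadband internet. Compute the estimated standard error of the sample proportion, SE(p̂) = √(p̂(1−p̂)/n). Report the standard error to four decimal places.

With x = 93 successes in n = 144, p̂ = 0.64583.
p̂(1−p̂) = 0.228734.
SE = √(0.228734/144) = 0.0399.

SE = 0.0399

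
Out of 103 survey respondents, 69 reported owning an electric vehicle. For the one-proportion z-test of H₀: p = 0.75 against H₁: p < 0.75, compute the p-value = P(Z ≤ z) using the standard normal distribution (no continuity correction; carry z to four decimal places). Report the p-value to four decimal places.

Sample proportion p̂ = 69/103 = 0.66990.
SE₀ = √(0.75·0.25/103) = 0.042666.
z = (p̂ − p₀)/SE = (69/103 − 0.75)/0.042666 ≈ -1.8773.
p-value = P(Z ≤ z) with z = -1.8773 → 0.0302.

p-value = 0.0302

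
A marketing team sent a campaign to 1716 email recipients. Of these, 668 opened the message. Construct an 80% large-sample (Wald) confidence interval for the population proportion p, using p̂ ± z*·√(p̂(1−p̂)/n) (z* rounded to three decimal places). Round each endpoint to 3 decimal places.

p̂ = 668/1716 = 0.38928.
SE(p̂) = √(0.38928·0.61072/1716) = 0.011770.
z* = 1.282 at the 80% level.
Margin of error: 1.282 × 0.011770 = 0.01509.
So the interval runs from 0.374 to 0.404.

(0.374, 0.404)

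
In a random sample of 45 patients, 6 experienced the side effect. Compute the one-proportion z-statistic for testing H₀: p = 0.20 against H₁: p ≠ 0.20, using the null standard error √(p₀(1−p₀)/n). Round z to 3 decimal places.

z = -1.118

p̂ = 6/45 = 0.13333.
Null standard error: √(0.20·0.80/45) = √0.003555556 = 0.059628.
z = (p̂ − p₀)/SE = (0.13333 − 0.20)/0.059628 = -1.118.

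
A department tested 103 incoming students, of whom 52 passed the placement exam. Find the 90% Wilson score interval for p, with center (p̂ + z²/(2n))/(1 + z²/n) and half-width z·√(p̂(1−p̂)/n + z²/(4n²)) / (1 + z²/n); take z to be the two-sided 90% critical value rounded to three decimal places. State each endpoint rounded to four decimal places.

Here p̂ = 52/103 = 0.50485 and z = 1.645 (z² = 2.706025).
Denominator 1 + z²/n = 1 + 2.706025/103 = 1.026272.
Adjusted center: (0.50485 + z²/(2n))/1.026272 = 0.50473.
Radicand: p̂(1−p̂)/n + z²/(4n²) = 0.002426956 + 0.000063767 = 0.002490723.
Half-width = 1.645·√0.002490723/1.026272 = 0.08000.
Interval: 0.50473 ± 0.08000 → (0.4247, 0.5847).

(0.4247, 0.5847)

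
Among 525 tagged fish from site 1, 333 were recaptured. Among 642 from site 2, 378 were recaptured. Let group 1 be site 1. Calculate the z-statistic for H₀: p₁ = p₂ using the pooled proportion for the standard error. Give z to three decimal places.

p̂₁ = 333/525 = 0.63429, p̂₂ = 378/642 = 0.58879.
Pooling: p̂ = 711/1167 = 0.60925.
Pooled SE = √[0.2380635·0.00346239] ≈ 0.028710.
z = 0.04550/0.028710 = 1.585.

z = 1.585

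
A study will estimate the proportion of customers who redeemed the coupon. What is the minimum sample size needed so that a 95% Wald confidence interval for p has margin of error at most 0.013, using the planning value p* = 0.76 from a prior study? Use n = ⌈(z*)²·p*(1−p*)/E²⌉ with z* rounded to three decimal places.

n = 4147

z* = 1.960 at the 95% level.
p*(1−p*) = 0.76·0.24 = 0.1824.
(z*)²·p*(1−p*)/E² = 3.841600·0.1824/0.000169 = 4146.200.
Rounding up, n = 4147.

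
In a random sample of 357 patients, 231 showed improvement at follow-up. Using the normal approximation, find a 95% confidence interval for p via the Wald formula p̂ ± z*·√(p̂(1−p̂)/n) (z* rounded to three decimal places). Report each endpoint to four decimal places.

(0.5975, 0.6966)

p̂ = 231/357 = 0.64706.
SE = √(p̂(1−p̂)/n) = √(0.228374/357) = 0.025292.
The 95% critical value is z* = 1.960.
Margin = 1.960·0.025292 = 0.04957.
CI: 0.64706 ± 0.04957 = (0.5975, 0.6966).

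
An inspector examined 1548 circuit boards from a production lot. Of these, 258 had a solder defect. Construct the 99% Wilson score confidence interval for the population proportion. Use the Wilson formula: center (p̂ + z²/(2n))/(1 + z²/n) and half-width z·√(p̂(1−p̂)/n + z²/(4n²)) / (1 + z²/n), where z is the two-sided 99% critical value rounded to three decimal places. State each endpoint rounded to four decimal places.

p̂ = 258/1548 = 0.16667; z = 2.576, so z² = 6.635776.
Denominator 1 + z²/n = 1 + 6.635776/1548 = 1.004287.
Center = (0.16667 + 0.002143)/1.004287 = 0.16809.
Radicand: p̂(1−p̂)/n + z²/(4n²) = 0.000089722 + 0.000000692 = 0.000090414.
Half-width = z·√(radicand)/denom = 2.576·0.009509/1.004287 = 0.02439.
So the interval runs from 0.1437 to 0.1925.

(0.1437, 0.1925)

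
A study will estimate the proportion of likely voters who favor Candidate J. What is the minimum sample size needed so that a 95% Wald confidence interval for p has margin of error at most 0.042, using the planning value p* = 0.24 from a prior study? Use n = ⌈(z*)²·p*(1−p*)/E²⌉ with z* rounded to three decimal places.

n = 398

For 95% confidence, z* = 1.960.
p*(1−p*) = 0.1824.
(z*)²·p*(1−p*)/E² = 3.841600·0.1824/0.001764 = 397.227.
Rounding up, n = 398.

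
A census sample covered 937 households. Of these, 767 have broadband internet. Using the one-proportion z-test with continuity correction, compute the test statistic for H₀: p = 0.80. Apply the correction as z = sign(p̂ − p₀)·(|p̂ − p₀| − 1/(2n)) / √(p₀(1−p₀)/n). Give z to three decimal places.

z = 1.380

p̂ = 767/937 = 0.81857. p̂ − p₀ = 0.018570.
1/(2n) = 0.000534.
Corrected numerator: |0.018570| − 0.000534 = 0.018036.
Under H₀, SE = √(p₀(1−p₀)/n) = √(0.80·0.20/937) = √0.000170758 = 0.013067.
z = +0.018036/0.013067 = 1.380.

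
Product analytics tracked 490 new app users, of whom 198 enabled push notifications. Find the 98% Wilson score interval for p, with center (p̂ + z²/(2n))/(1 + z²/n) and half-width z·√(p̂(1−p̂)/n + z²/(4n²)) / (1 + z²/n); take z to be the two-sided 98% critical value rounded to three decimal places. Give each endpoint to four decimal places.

Here p̂ = 198/490 = 0.40408 and z = 2.326 (z² = 5.410276).
1 + z²/n = 1.011041.
Adjusted center: (0.40408 + z²/(2n))/1.011041 = 0.40513.
Radicand: p̂(1−p̂)/n + z²/(4n²) = 0.000491428 + 0.000005633 = 0.000497061.
Half-width = 2.326·√0.000497061/1.011041 = 0.05129.
Interval: 0.40513 ± 0.05129 → (0.3538, 0.4564).

(0.3538, 0.4564)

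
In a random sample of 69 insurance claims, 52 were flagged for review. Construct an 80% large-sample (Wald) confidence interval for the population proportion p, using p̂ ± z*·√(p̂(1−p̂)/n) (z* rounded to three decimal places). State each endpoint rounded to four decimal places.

With x = 52 successes in n = 69, p̂ = 0.75362.
SE = √(p̂(1−p̂)/n) = √(0.185675/69) = 0.051874.
For 80% confidence, z* = 1.282.
Margin = 1.282·0.051874 = 0.06650.
CI: 0.75362 ± 0.06650 = (0.6871, 0.8201).

(0.6871, 0.8201)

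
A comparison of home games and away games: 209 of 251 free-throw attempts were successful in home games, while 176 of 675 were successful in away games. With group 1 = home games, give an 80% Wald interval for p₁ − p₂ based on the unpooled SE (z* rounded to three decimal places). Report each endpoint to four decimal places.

(0.5348, 0.6091)

p̂₁ = 0.83267, p̂₂ = 0.26074, so the observed difference is 0.57193.
Unpooled SE = √(p̂₁(1−p̂₁)/n₁ + p̂₂(1−p̂₂)/n₂) = √(0.000555104 + 0.000285563) = 0.028994.
The 80% critical value is z* = 1.282. Margin of error = 0.03717.
CI: 0.57193 ± 0.03717 = (0.5348, 0.6091).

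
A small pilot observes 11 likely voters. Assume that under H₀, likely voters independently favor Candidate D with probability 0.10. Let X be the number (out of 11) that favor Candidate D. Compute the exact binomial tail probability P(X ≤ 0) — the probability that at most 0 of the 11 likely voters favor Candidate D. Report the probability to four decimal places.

P = 0.3138

X ~ Binomial(n=11, p=0.10).
P(X ≤ 0) = C(11,0)·0.10^0·0.90^11.
= 0.313811 = 0.3138.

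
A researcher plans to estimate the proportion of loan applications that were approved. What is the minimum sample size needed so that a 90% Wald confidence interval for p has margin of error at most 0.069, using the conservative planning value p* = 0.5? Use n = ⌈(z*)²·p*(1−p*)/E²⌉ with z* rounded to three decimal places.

n = 143

z* = 1.645 at the 90% level.
p*(1−p*) = 0.2500.
Required n before rounding: 2.706025 × 0.2500 / 0.069² = 142.093.
Rounding up, n = 143.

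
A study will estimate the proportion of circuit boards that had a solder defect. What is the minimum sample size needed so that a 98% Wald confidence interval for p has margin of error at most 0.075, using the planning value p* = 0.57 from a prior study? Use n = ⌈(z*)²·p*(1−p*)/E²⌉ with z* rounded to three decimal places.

For 98% confidence, z* = 2.326.
p*(1−p*) = 0.57·0.43 = 0.2451.
(z*)²·p*(1−p*)/E² = 5.410276·0.2451/0.005625 = 235.744.
Rounding up, n = 236.

n = 236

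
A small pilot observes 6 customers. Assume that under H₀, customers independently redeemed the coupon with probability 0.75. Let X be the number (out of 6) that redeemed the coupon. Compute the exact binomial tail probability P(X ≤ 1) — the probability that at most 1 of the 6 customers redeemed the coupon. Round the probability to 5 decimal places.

P = 0.00464

X is binomial with n = 6 and p = 0.75.
P(X ≤ 1) = C(6,0)·0.75^0·0.25^6 + C(6,1)·0.75^1·0.25^5.
= 0.000244 + 0.004395 = 0.00464.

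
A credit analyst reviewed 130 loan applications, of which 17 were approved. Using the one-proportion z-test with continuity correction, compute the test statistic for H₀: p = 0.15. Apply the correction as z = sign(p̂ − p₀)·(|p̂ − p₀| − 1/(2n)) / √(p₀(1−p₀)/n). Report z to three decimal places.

With x = 17 successes in n = 130, p̂ = 0.13077. p̂ − p₀ = -0.019231.
1/(2n) = 0.003846.
Corrected numerator: |-0.019231| − 0.003846 = 0.015385.
SE₀ = √(0.15·0.85/130) = 0.031317.
z = −0.015385/0.031317 = -0.491.

z = -0.491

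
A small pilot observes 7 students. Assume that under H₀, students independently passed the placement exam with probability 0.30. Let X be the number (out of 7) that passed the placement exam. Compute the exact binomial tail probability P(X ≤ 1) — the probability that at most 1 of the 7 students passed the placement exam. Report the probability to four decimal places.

P = 0.3294

X is binomial with n = 7 and p = 0.30.
P(X ≤ 1) = C(7,0)·0.30^0·0.70^7 + C(7,1)·0.30^1·0.70^6.
= 0.082354 + 0.247063 = 0.3294.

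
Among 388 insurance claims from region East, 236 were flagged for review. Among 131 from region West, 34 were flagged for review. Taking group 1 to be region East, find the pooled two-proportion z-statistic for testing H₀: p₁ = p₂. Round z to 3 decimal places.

z = 6.907

p̂₁ = 236/388 = 0.60825, p̂₂ = 34/131 = 0.25954.
Pooling: p̂ = 270/519 = 0.52023.
SE = √[p̂(1−p̂)(1/n₁+1/n₂)] = √[0.52023·0.47977·(1/388+1/131)] ≈ 0.050483.
z = 0.34871/0.050483 = 6.907.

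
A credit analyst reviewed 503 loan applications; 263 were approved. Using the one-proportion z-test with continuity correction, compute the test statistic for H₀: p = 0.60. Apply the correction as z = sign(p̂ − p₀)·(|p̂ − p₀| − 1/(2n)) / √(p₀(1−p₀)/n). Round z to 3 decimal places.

z = -3.486

p̂ = 263/503 = 0.52286. p̂ − p₀ = -0.077137.
1/(2n) = 0.000994.
Corrected numerator: |-0.077137| − 0.000994 = 0.076143.
SE₀ = √(0.60·0.40/503) = 0.021843.
z = (−)0.076143/0.021843 = -3.486.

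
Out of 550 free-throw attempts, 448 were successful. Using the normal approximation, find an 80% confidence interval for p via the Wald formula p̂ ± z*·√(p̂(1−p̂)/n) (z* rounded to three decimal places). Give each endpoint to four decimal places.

(0.7933, 0.8358)

The sample proportion is 448/550 = 0.81455.
SE = √(p̂(1−p̂)/n) = √(0.151061/550) = 0.016573.
For 80% confidence, z* = 1.282.
Margin = 1.282·0.016573 = 0.02125.
CI: 0.81455 ± 0.02125 = (0.7933, 0.8358).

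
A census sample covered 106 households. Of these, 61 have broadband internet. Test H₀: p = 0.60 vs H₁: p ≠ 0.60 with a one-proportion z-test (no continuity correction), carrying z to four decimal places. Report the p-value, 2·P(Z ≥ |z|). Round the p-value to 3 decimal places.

p-value = 0.606

Sample proportion p̂ = 61/106 = 0.57547.
Under H₀, SE = √(p₀(1−p₀)/n) = √(0.60·0.40/106) = √0.002264151 = 0.047583.
z = (p̂ − p₀)/SE = (61/106 − 0.60)/0.047583 ≈ -0.5155.
From the standard normal, 2·P(Z ≥ |z|) = 0.606.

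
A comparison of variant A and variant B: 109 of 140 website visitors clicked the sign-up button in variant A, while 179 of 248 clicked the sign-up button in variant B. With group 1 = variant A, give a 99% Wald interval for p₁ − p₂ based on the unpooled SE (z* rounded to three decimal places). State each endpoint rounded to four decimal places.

(-0.0596, 0.1732)

p̂₁ = 109/140 = 0.77857, p̂₂ = 179/248 = 0.72177; p̂₁ − p̂₂ = 0.05680.
Unpooled SE = √(p̂₁(1−p̂₁)/n₁ + p̂₂(1−p̂₂)/n₂) = √(0.001231414 + 0.000809743) = 0.045179.
The 99% critical value is z* = 2.576. Margin of error = 0.11638.
So the interval runs from -0.0596 to 0.1732.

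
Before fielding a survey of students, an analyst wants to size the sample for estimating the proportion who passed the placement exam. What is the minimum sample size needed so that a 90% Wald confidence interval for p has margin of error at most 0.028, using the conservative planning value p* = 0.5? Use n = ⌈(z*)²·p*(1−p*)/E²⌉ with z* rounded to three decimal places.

n = 863

z* = 1.645 at the 90% level.
p*(1−p*) = 0.2500.
(z*)²·p*(1−p*)/E² = 2.706025·0.2500/0.000784 = 862.891.
⌈862.891⌉ = 863.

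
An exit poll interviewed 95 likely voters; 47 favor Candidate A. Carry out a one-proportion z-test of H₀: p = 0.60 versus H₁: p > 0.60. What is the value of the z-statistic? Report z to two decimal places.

The sample proportion is 47/95 = 0.49474.
SE₀ = √(0.60·0.40/95) = 0.050262.
z = (0.49474 − 0.60)/0.050262 = -0.10526/0.050262 = -2.09.

z = -2.09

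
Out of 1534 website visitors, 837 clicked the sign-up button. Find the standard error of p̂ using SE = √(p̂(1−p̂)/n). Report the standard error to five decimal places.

SE = 0.01271

The sample proportion is 837/1534 = 0.54563.
p̂(1−p̂) = 0.247918.
SE = √(0.247918/1534) = √0.000161615 = 0.01271.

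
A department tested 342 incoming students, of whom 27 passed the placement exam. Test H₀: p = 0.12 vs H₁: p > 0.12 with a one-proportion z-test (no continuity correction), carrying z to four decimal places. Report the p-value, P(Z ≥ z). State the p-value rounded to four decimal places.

The sample proportion is 27/342 = 0.07895.
Under H₀, SE = √(p₀(1−p₀)/n) = √(0.12·0.88/342) = √0.000308772 = 0.017572.
z = (p̂ − p₀)/SE = (27/342 − 0.12)/0.017572 ≈ -2.3363.
p-value = P(Z ≥ z) with z = -2.3363 → 0.9903.

p-value = 0.9903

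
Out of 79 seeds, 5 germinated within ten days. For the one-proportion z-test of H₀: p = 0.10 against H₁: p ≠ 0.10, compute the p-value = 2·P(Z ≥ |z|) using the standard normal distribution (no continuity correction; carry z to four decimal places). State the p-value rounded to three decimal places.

p-value = 0.277

The sample proportion is 5/79 = 0.06329.
Under H₀, SE = √(p₀(1−p₀)/n) = √(0.10·0.90/79) = √0.001139241 = 0.033753.
z = (p̂ − p₀)/SE = (5/79 − 0.10)/0.033753 ≈ -1.0876.
p-value = 2·P(Z ≥ |z|) with z = -1.0876 → 0.277.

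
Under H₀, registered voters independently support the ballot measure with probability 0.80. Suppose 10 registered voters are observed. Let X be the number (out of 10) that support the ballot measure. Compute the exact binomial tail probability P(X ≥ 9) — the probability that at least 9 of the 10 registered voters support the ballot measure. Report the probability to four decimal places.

X is binomial with n = 10 and p = 0.80.
P(X ≥ 9) = C(10,9)·0.80^9·0.20^1 + C(10,10)·0.80^10·0.20^0.
= 0.268435 + 0.107374 = 0.3758.

P = 0.3758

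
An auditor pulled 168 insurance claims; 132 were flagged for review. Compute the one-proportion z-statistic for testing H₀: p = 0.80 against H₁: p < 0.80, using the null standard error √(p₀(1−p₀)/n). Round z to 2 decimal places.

z = -0.46

p̂ = 132/168 = 0.78571.
Null standard error: √(0.80·0.20/168) = √0.000952381 = 0.030861.
Test statistic: z = -0.01429/0.030861 = -0.46.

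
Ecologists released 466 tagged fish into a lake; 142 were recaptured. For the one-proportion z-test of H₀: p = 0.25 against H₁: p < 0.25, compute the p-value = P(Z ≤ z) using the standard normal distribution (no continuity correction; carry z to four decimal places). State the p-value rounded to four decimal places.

p-value = 0.9968

With x = 142 successes in n = 466, p̂ = 0.30472.
Under H₀, SE = √(p₀(1−p₀)/n) = √(0.25·0.75/466) = √0.000402361 = 0.020059.
Test statistic (full precision, shown to 4 dp): z = (142/466 − 0.25)/SE₀ ≈ 2.7280.
p-value = P(Z ≤ z) with z = 2.7280 → 0.9968.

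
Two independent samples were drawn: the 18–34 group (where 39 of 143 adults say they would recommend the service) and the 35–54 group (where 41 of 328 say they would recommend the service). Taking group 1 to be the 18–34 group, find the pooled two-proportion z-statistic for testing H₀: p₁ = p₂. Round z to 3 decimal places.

p̂₁ = 39/143 = 0.27273, p̂₂ = 41/328 = 0.12500.
Pooled p̂ = (39+41)/(143+328) = 80/471 = 0.16985.
SE = √[p̂(1−p̂)(1/n₁+1/n₂)] = √[0.16985·0.83015·(1/143+1/328)] ≈ 0.037629.
z = (p̂₁ − p̂₂)/SE = (0.27273 − 0.12500)/0.037629 = 0.14773/0.037629 = 3.926.

z = 3.926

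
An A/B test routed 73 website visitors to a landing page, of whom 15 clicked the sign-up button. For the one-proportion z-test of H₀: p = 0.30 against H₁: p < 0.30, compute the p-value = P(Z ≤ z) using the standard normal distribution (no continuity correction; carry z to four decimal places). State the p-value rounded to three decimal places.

Sample proportion p̂ = 15/73 = 0.20548.
SE₀ = √(0.30·0.70/73) = 0.053635.
Test statistic (full precision, shown to 4 dp): z = (15/73 − 0.30)/SE₀ ≈ -1.7623.
From the standard normal, P(Z ≤ z) = 0.039.

p-value = 0.039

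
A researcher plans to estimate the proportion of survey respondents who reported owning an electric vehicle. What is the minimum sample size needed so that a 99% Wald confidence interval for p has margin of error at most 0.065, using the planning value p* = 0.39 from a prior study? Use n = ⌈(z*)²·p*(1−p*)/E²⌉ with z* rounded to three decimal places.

n = 374

For 99% confidence, z* = 2.576.
p*(1−p*) = 0.39·0.61 = 0.2379.
Required n before rounding: 6.635776 × 0.2379 / 0.065² = 373.645.
Rounding up, n = 374.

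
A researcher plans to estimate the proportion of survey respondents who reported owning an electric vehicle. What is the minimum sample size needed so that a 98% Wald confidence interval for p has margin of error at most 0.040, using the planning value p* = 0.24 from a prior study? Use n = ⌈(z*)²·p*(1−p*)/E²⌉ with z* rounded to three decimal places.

n = 617

z* = 2.326 at the 98% level.
p*(1−p*) = 0.1824.
(z*)²·p*(1−p*)/E² = 5.410276·0.1824/0.001600 = 616.771.
Rounding up, n = 617.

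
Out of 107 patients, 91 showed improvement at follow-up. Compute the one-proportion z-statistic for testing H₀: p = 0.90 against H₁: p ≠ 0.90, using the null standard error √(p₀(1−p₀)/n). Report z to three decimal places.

Sample proportion p̂ = 91/107 = 0.85047.
SE₀ = √(0.90·0.10/107) = 0.029002.
z = (p̂ − p₀)/SE = (0.85047 − 0.90)/0.029002 = -1.708.

z = -1.708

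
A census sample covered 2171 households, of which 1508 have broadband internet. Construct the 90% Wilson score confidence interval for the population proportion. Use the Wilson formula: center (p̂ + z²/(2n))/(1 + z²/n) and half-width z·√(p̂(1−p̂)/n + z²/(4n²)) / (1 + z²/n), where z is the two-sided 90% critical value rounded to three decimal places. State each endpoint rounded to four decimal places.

(0.6781, 0.7106)

p̂ = 1508/2171 = 0.69461; z = 1.645, so z² = 2.706025.
Denominator 1 + z²/n = 1 + 2.706025/2171 = 1.001246.
Center = (0.69461 + 0.000623)/1.001246 = 0.69437.
Radicand: p̂(1−p̂)/n + z²/(4n²) = 0.000097709 + 0.000000144 = 0.000097853.
Half-width = z·√(radicand)/denom = 1.645·0.009892/1.001246 = 0.01625.
Interval: 0.69437 ± 0.01625 → (0.6781, 0.7106).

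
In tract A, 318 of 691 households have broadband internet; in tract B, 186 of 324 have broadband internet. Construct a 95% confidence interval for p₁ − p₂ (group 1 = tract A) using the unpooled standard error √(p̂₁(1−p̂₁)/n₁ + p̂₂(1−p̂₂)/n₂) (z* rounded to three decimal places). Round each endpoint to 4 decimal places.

(-0.1793, -0.0484)

p̂₁ = 0.46020, p̂₂ = 0.57407, so the observed difference is -0.11387.
Unpooled SE = √(p̂₁(1−p̂₁)/n₁ + p̂₂(1−p̂₂)/n₂) = √(0.000359502 + 0.000754670) = 0.033379.
The 95% critical value is z* = 1.960. Margin = 1.960·0.033379 = 0.06542.
CI: -0.11387 ± 0.06542 = (-0.1793, -0.0484).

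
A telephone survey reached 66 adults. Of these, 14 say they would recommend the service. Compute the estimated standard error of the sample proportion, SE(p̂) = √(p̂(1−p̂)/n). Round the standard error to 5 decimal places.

Sample proportion p̂ = 14/66 = 0.21212.
p̂(1−p̂) = 0.167125.
Dividing by n and taking the root: √0.002532197 = 0.05032.

SE = 0.05032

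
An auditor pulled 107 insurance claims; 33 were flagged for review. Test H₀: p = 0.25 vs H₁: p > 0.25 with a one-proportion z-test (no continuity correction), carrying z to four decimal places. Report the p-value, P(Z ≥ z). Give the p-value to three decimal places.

Sample proportion p̂ = 33/107 = 0.30841.
Null standard error: √(0.25·0.75/107) = √0.001752336 = 0.041861.
Test statistic (full precision, shown to 4 dp): z = (33/107 − 0.25)/SE₀ ≈ 1.3954.
p-value = P(Z ≥ z) with z = 1.3954 → 0.081.

p-value = 0.081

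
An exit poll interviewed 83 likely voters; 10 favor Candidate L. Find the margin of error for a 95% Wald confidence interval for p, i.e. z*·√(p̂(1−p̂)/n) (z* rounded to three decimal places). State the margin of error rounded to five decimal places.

With x = 10 successes in n = 83, p̂ = 0.12048.
Standard error of p̂: √(0.105966/83) = √0.001276699 = 0.035731.
For 95% confidence, z* = 1.960.
ME = 1.960·0.035731 = 0.07003.

ME = 0.07003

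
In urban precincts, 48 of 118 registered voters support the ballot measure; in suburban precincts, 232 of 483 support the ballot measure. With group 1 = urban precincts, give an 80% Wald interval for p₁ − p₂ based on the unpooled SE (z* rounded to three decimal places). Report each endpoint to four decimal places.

(-0.1384, -0.0087)

p̂₁ = 48/118 = 0.40678, p̂₂ = 232/483 = 0.48033; p̂₁ − p̂₂ = -0.07355.
Unpooled SE = √(p̂₁(1−p̂₁)/n₁ + p̂₂(1−p̂₂)/n₂) = √(0.002045000 + 0.000516797) = 0.050614.
For 80% confidence, z* = 1.282. Margin = 1.282·0.050614 = 0.06489.
CI: -0.07355 ± 0.06489 = (-0.1384, -0.0087).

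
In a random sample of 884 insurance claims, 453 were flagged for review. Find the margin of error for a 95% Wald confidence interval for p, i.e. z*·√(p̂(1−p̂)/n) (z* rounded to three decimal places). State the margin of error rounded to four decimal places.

p̂ = 453/884 = 0.51244.
SE(p̂) = √(0.51244·0.48756/884) = 0.016812.
z* = 1.960 at the 95% level.
Margin of error = z*·SE = 1.960 × 0.016812 = 0.0330.

ME = 0.0330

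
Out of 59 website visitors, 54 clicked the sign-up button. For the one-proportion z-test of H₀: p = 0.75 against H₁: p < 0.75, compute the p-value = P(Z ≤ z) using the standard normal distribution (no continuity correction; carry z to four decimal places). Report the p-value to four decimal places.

p-value = 0.9983

Sample proportion p̂ = 54/59 = 0.91525.
Null standard error: √(0.75·0.25/59) = √0.003177966 = 0.056373.
Test statistic (full precision, shown to 4 dp): z = (54/59 − 0.75)/SE₀ ≈ 2.9314.
From the standard normal, P(Z ≤ z) = 0.9983.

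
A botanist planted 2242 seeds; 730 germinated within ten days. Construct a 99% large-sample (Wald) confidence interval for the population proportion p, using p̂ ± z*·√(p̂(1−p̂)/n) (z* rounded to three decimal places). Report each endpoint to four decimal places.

(0.3001, 0.3511)

Sample proportion p̂ = 730/2242 = 0.32560.
SE(p̂) = √(0.32560·0.67440/2242) = 0.009897.
The 99% critical value is z* = 2.576.
Margin of error: 2.576 × 0.009897 = 0.02549.
Interval: 0.32560 ± 0.02549 → (0.3001, 0.3511).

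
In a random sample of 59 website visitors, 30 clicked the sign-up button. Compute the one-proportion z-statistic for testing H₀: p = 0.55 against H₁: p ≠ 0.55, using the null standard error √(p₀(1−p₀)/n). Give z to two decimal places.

z = -0.64

Sample proportion p̂ = 30/59 = 0.50847.
Under H₀, SE = √(p₀(1−p₀)/n) = √(0.55·0.45/59) = √0.004194915 = 0.064768.
Test statistic: z = -0.04153/0.064768 = -0.64.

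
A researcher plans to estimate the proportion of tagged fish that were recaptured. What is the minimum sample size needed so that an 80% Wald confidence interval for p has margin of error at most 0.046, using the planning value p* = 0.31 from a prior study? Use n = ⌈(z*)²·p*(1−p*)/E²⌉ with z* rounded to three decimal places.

The 80% critical value is z* = 1.282.
p*(1−p*) = 0.2139.
Required n before rounding: 1.643524 × 0.2139 / 0.046² = 166.139.
Rounding up, n = 167.

n = 167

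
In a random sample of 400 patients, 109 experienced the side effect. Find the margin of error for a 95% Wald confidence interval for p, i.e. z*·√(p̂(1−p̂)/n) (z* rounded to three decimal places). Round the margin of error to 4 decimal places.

p̂ = 109/400 = 0.27250.
SE = √(p̂(1−p̂)/n) = √(0.198244/400) = 0.022262.
The 95% critical value is z* = 1.960.
ME = 1.960·0.022262 = 0.0436.

ME = 0.0436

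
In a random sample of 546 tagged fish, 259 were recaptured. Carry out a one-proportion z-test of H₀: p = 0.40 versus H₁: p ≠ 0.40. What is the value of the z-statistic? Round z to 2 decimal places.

With x = 259 successes in n = 546, p̂ = 0.47436.
Under H₀, SE = √(p₀(1−p₀)/n) = √(0.40·0.60/546) = √0.000439560 = 0.020966.
z = (p̂ − p₀)/SE = (0.47436 − 0.40)/0.020966 = 3.55.

z = 3.55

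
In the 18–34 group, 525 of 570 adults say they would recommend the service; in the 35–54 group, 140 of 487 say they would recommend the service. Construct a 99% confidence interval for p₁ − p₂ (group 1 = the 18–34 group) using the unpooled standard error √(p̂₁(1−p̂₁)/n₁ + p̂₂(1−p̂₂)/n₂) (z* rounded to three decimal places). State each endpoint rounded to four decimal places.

(0.5733, 0.6939)

p̂₁ = 525/570 = 0.92105, p̂₂ = 140/487 = 0.28747; p̂₁ − p̂₂ = 0.63358.
Unpooled SE = √(p̂₁(1−p̂₁)/n₁ + p̂₂(1−p̂₂)/n₂) = √(0.000127570 + 0.000420601) = 0.023413.
The 99% critical value is z* = 2.576. Margin of error = 0.06031.
So the interval runs from 0.5733 to 0.6939.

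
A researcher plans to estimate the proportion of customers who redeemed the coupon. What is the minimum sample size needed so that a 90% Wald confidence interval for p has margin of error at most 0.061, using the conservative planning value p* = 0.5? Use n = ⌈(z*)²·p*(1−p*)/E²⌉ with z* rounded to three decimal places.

n = 182

The 90% critical value is z* = 1.645.
p*(1−p*) = 0.50·0.50 = 0.2500.
Required n before rounding: 2.706025 × 0.2500 / 0.061² = 181.808.
Rounding up, n = 182.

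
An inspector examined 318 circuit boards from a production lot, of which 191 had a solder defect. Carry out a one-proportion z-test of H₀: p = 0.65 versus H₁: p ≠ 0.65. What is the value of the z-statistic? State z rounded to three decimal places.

z = -1.846

With x = 191 successes in n = 318, p̂ = 0.60063.
Null standard error: √(0.65·0.35/318) = √0.000715409 = 0.026747.
z = (p̂ − p₀)/SE = (0.60063 − 0.65)/0.026747 = -1.846.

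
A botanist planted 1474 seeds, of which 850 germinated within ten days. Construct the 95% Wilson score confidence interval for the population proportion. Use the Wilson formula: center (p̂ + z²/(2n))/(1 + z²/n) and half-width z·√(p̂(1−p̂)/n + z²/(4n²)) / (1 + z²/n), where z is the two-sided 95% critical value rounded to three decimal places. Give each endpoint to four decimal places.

(0.5513, 0.6017)

Here p̂ = 850/1474 = 0.57666 and z = 1.960 (z² = 3.841600).
1 + z²/n = 1.002606.
Center = (0.57666 + 0.001303)/1.002606 = 0.57646.
Radicand: p̂(1−p̂)/n + z²/(4n²) = 0.000165619 + 0.000000442 = 0.000166061.
Half-width = z·√(radicand)/denom = 1.960·0.012886/1.002606 = 0.02519.
Interval: 0.57646 ± 0.02519 → (0.5513, 0.6017).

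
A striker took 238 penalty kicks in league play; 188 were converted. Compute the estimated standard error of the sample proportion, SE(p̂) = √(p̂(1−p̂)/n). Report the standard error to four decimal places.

With x = 188 successes in n = 238, p̂ = 0.78992.
p̂(1−p̂) = 0.78992·0.21008 = 0.165946.
SE = √(0.165946/238) = √0.000697252 = 0.0264.

SE = 0.0264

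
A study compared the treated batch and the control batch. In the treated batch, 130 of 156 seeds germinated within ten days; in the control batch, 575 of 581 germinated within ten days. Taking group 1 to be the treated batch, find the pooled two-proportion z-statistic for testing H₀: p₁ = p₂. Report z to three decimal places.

z = -8.507

Sample proportions: p̂₁ = 130/156 = 0.83333 and p̂₂ = 575/581 = 0.98967.
Pooling: p̂ = 705/737 = 0.95658.
SE = √[p̂(1−p̂)(1/n₁+1/n₂)] = √[0.95658·0.04342·(1/156+1/581)] ≈ 0.018377.
z = -0.15634/0.018377 = -8.507.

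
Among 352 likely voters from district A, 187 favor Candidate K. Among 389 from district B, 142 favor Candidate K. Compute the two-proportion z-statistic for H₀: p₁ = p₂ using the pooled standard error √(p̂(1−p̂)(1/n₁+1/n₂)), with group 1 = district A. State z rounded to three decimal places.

z = 4.547

p̂₁ = 187/352 = 0.53125, p̂₂ = 142/389 = 0.36504.
Pooling: p̂ = 329/741 = 0.44399.
Pooled SE = √[0.2468634·0.00541160] ≈ 0.036550.
z = 0.16621/0.036550 = 4.547.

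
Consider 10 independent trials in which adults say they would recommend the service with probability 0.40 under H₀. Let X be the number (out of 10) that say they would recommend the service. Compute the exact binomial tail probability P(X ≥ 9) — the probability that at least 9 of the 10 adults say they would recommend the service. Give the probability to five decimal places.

X is binomial with n = 10 and p = 0.40.
P(X ≥ 9) = C(10,9)·0.40^9·0.60^1 + C(10,10)·0.40^10·0.60^0.
= 0.001573 + 0.000105 = 0.00168.

P = 0.00168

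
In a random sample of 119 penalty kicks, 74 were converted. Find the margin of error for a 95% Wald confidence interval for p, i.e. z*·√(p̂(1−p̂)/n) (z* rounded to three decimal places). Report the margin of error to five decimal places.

ME = 0.08713

Sample proportion p̂ = 74/119 = 0.62185.
Standard error of p̂: √(0.235153/119) = √0.001976075 = 0.044453.
For 95% confidence, z* = 1.960.
ME = 1.960·0.044453 = 0.08713.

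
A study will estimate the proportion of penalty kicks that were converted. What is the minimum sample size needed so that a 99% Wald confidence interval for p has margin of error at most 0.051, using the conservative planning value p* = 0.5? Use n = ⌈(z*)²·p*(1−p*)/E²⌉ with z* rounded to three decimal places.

n = 638

z* = 2.576 at the 99% level.
p*(1−p*) = 0.50·0.50 = 0.2500.
Required n before rounding: 6.635776 × 0.2500 / 0.051² = 637.810.
Rounding up, n = 638.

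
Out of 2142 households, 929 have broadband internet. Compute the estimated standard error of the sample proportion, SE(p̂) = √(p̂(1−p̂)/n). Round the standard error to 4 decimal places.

Sample proportion p̂ = 929/2142 = 0.43371.
p̂(1−p̂) = 0.43371·0.56629 = 0.245606.
SE = √(0.245606/2142) = √0.000114662 = 0.0107.

SE = 0.0107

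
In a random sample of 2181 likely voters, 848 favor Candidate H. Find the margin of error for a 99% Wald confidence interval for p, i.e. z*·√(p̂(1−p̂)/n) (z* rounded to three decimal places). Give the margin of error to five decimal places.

ME = 0.02689

Sample proportion p̂ = 848/2181 = 0.38881.
Standard error of p̂: √(0.237637/2181) = √0.000108958 = 0.010438.
z* = 2.576 at the 99% level.
So ME = 0.02689.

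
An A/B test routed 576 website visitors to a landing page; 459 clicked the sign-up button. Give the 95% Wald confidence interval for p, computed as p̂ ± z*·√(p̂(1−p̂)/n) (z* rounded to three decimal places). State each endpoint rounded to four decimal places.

(0.7640, 0.8297)

p̂ = 459/576 = 0.79688.
SE = √(p̂(1−p̂)/n) = √(0.161865/576) = 0.016764.
z* = 1.960 at the 95% level.
Margin of error: 1.960 × 0.016764 = 0.03286.
So the interval runs from 0.7640 to 0.8297.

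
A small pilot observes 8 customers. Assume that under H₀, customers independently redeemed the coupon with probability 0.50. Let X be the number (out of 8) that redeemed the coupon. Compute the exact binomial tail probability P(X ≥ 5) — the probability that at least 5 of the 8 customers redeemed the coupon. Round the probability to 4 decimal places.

X ~ Binomial(n=8, p=0.50).
P(X ≥ 5) = C(8,5)·0.50^5·0.50^3 + C(8,6)·0.50^6·0.50^2 + C(8,7)·0.50^7·0.50^1 + C(8,8)·0.50^8·0.50^0.
= 0.218750 + 0.109375 + 0.031250 + 0.003906 = 0.3633.

P = 0.3633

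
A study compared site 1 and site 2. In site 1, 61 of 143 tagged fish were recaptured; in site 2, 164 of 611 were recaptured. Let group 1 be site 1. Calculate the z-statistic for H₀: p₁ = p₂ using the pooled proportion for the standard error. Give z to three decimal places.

p̂₁ = 61/143 = 0.42657, p̂₂ = 164/611 = 0.26841.
Pooled p̂ = (61+164)/(143+611) = 225/754 = 0.29841.
Pooled SE = √[0.2093609·0.00862967] ≈ 0.042505.
z = (p̂₁ − p̂₂)/SE = (0.42657 − 0.26841)/0.042505 = 0.15816/0.042505 = 3.721.

z = 3.721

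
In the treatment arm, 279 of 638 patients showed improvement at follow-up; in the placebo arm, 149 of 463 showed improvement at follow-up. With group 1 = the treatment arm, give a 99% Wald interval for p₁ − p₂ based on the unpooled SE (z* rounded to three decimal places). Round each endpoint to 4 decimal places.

(0.0401, 0.1909)

p̂₁ = 0.43730, p̂₂ = 0.32181, so the observed difference is 0.11549.
Unpooled SE = √(p̂₁(1−p̂₁)/n₁ + p̂₂(1−p̂₂)/n₂) = √(0.000385688 + 0.000471382) = 0.029276.
The 99% critical value is z* = 2.576. Margin of error = 0.07541.
Interval: 0.11549 ± 0.07541 → (0.0401, 0.1909).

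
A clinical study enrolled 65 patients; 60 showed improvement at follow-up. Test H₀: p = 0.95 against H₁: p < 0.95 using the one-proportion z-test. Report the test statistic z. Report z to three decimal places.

z = -0.996

With x = 60 successes in n = 65, p̂ = 0.92308.
SE₀ = √(0.95·0.05/65) = 0.027033.
z = (p̂ − p₀)/SE = (0.92308 − 0.95)/0.027033 = -0.996.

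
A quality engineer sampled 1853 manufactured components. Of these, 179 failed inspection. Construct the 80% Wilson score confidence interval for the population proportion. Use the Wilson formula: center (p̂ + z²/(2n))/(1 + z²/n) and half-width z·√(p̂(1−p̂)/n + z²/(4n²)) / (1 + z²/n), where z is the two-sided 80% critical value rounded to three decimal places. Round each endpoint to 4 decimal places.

p̂ = 179/1853 = 0.09660; z = 1.282, so z² = 1.643524.
1 + z²/n = 1.000887.
Adjusted center: (0.09660 + z²/(2n))/1.000887 = 0.09696.
Radicand: p̂(1−p̂)/n + z²/(4n²) = 0.000047096 + 0.000000120 = 0.000047216.
Half-width = 1.282·√0.000047216/1.000887 = 0.00880.
Interval: 0.09696 ± 0.00880 → (0.0882, 0.1058).

(0.0882, 0.1058)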